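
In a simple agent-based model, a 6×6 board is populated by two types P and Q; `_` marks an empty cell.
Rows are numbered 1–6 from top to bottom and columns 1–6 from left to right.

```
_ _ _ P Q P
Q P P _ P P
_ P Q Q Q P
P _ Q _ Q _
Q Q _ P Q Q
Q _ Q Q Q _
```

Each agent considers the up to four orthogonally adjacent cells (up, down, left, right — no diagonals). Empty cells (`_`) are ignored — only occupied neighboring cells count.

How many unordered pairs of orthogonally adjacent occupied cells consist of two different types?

Scan each occupied cell's neighbors to the right and below so each pair is counted once.
Row 1: P(1,4)–Q(1,5)≠ Q(1,5)–P(1,6)≠ Q(1,5)–P(2,5)≠ P(1,6)–P(2,6)=  → 3/4 unlike.
Row 2: Q(2,1)–P(2,2)≠ P(2,2)–P(2,3)= P(2,2)–P(3,2)= P(2,3)–Q(3,3)≠ P(2,5)–P(2,6)= P(2,5)–Q(3,5)≠ P(2,6)–P(3,6)=  → 3/7 unlike.
Row 3: P(3,2)–Q(3,3)≠ Q(3,3)–Q(3,4)= Q(3,3)–Q(4,3)= Q(3,4)–Q(3,5)= Q(3,5)–P(3,6)≠ Q(3,5)–Q(4,5)=  → 2/6 unlike.
Row 4: P(4,1)–Q(5,1)≠ Q(4,5)–Q(5,5)=  → 1/2 unlike.
Row 5: Q(5,1)–Q(5,2)= Q(5,1)–Q(6,1)= P(5,4)–Q(5,5)≠ P(5,4)–Q(6,4)≠ Q(5,5)–Q(5,6)= Q(5,5)–Q(6,5)=  → 2/6 unlike.
Row 6: Q(6,3)–Q(6,4)= Q(6,4)–Q(6,5)=  → 0/2 unlike.
Total adjacent occupied pairs: 27; unlike-type pairs: 11.

11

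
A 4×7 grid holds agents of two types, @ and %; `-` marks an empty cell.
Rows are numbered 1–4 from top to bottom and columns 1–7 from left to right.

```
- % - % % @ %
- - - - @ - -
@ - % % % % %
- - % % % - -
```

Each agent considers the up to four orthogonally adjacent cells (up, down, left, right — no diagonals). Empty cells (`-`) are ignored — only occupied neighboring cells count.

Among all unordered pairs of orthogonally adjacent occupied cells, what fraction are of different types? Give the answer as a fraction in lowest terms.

Scan each occupied cell's neighbors to the right and below so each pair is counted once.
Row 1: %(1,4)–%(1,5)= %(1,5)–@(1,6)≠ %(1,5)–@(2,5)≠ @(1,6)–%(1,7)≠  → 3/4 unlike.
Row 2: @(2,5)–%(3,5)≠  → 1/1 unlike.
Row 3: %(3,3)–%(3,4)= %(3,3)–%(4,3)= %(3,4)–%(3,5)= %(3,4)–%(4,4)= %(3,5)–%(3,6)= %(3,5)–%(4,5)= %(3,6)–%(3,7)=  → 0/7 unlike.
Row 4: %(4,3)–%(4,4)= %(4,4)–%(4,5)=  → 0/2 unlike.
Total adjacent occupied pairs: 14; unlike-type pairs: 4.
4/14 reduces to 2/7.

2/7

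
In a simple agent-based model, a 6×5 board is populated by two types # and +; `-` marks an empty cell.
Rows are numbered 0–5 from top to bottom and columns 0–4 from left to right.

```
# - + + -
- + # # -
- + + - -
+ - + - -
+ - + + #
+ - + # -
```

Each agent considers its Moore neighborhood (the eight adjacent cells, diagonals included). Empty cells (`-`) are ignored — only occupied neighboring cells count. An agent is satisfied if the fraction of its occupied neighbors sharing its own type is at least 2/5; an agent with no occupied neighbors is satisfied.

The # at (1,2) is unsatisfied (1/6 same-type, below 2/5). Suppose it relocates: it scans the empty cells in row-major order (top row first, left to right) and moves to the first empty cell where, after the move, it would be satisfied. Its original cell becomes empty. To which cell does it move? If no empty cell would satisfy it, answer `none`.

(0,4)

Vacating (1,2). Empty cells in order:
  (0,1): 1/3 same-type → still unsatisfied.
  (0,4): 1/2 same-type → satisfied — stop here.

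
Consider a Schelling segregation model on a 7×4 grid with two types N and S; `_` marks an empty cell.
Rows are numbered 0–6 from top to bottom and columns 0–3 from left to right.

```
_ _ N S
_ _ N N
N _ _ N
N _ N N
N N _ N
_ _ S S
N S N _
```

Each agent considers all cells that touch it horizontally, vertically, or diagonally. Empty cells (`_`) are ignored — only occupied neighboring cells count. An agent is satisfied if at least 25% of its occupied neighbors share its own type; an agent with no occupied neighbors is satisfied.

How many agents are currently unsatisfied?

3

(0,2)N 2/3 satisfied
(0,3)S 0/3 not
(1,2)N 3/4 satisfied
(1,3)N 3/4 satisfied
(2,0)N 1/1 satisfied
(2,3)N 4/4 satisfied
(3,0)N 3/3 satisfied
(3,2)N 4/4 satisfied
(3,3)N 3/3 satisfied
(4,0)N 2/2 satisfied
(4,1)N 3/4 satisfied
(4,3)N 2/4 satisfied
(5,2)S 2/5 satisfied
(5,3)S 1/3 satisfied
(6,0)N 0/1 not
(6,1)S 1/3 satisfied
(6,2)N 0/3 not
Unsatisfied: (0,3), (6,0), (6,2) — 3 in total.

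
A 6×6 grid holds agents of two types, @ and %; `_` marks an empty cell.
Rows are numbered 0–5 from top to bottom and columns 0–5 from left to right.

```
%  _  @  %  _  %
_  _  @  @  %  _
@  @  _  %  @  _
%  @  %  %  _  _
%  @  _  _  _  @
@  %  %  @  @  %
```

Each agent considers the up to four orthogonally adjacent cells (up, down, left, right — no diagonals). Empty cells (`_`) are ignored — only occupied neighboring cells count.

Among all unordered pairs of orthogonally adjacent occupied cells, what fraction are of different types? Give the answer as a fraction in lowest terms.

Scan each occupied cell's neighbors to the right and below so each pair is counted once.
From row 0: 2 unlike of 3 pairs (running 2/3).
From row 1: 3 unlike of 4 pairs (running 5/7).
From row 2: 2 unlike of 5 pairs (running 7/12).
From row 3: 2 unlike of 5 pairs (running 9/17).
From row 4: 4 unlike of 4 pairs (running 13/21).
From row 5: 3 unlike of 5 pairs (running 16/26).
Total adjacent occupied pairs: 26; unlike-type pairs: 16.
16/26 reduces to 8/13.

8/13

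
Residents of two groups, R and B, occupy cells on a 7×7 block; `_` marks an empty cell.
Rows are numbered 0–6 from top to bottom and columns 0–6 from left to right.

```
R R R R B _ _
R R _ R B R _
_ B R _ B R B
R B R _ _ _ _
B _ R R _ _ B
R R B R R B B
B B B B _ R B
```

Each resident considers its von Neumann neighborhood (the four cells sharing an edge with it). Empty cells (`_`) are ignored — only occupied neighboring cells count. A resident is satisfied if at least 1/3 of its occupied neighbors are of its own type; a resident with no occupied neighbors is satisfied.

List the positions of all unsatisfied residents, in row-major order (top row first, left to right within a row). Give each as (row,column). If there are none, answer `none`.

Row 0: (0,0)R 2/2 satisfied · (0,1)R 3/3 satisfied · (0,2)R 2/2 satisfied · (0,3)R 2/3 satisfied · (0,4)B 1/2 satisfied
Row 1: (1,0)R 2/2 satisfied · (1,1)R 2/3 satisfied · (1,3)R 1/2 satisfied · (1,4)B 2/4 satisfied · (1,5)R 1/2 satisfied
Row 2: (2,1)B 1/3 satisfied · (2,2)R 1/2 satisfied · (2,4)B 1/2 satisfied · (2,5)R 1/3 satisfied · (2,6)B 0/1 not
Row 3: (3,0)R 0/2 not · (3,1)B 1/3 satisfied · (3,2)R 2/3 satisfied
Row 4: (4,0)B 0/2 not · (4,2)R 2/3 satisfied · (4,3)R 2/2 satisfied · (4,6)B 1/1 satisfied
Row 5: (5,0)R 1/3 satisfied · (5,1)R 1/3 satisfied · (5,2)B 1/4 not · (5,3)R 2/4 satisfied · (5,4)R 1/2 satisfied · (5,5)B 1/3 satisfied · (5,6)B 3/3 satisfied
Row 6: (6,0)B 1/2 satisfied · (6,1)B 2/3 satisfied · (6,2)B 3/3 satisfied · (6,3)B 1/2 satisfied · (6,5)R 0/2 not · (6,6)B 1/2 satisfied

(2,6), (3,0), (4,0), (5,2), (6,5)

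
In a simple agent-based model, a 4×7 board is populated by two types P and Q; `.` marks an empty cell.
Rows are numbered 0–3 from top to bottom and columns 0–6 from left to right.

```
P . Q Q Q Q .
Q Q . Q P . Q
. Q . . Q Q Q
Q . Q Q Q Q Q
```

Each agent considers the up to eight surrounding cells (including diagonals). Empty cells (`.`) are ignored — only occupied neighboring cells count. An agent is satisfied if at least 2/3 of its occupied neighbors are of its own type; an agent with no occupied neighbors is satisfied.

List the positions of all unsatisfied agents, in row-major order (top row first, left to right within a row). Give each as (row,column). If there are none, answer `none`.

(0,0), (1,4)

(0,0)P 0/2 ✗
(0,2)Q 3/3 ✓
(0,3)Q 3/4 ✓
(0,4)Q 3/4 ✓
(0,5)Q 2/3 ✓
(1,0)Q 2/3 ✓
(1,1)Q 3/4 ✓
(1,3)Q 4/5 ✓
(1,4)P 0/6 ✗
(1,6)Q 3/3 ✓
(2,1)Q 4/4 ✓
(2,4)Q 5/6 ✓
(2,5)Q 6/7 ✓
(2,6)Q 4/4 ✓
(3,0)Q 1/1 ✓
(3,2)Q 2/2 ✓
(3,3)Q 3/3 ✓
(3,4)Q 4/4 ✓
(3,5)Q 5/5 ✓
(3,6)Q 3/3 ✓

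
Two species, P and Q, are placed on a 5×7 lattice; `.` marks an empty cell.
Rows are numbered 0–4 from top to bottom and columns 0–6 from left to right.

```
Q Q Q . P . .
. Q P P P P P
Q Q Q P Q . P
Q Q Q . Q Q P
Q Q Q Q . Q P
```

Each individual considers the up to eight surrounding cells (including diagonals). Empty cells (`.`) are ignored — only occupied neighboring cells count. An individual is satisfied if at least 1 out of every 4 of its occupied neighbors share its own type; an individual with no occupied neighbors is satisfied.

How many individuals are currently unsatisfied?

Row 0: (0,0)Q 2/2 satisfied · (0,1)Q 3/4 satisfied · (0,2)Q 2/4 satisfied · (0,4)P 3/3 satisfied
Row 1: (1,1)Q 6/7 satisfied · (1,2)P 2/7 satisfied · (1,3)P 4/7 satisfied · (1,4)P 4/5 satisfied · (1,5)P 4/5 satisfied · (1,6)P 2/2 satisfied
Row 2: (2,0)Q 4/4 satisfied · (2,1)Q 6/7 satisfied · (2,2)Q 4/7 satisfied · (2,3)P 3/7 satisfied · (2,4)Q 2/6 satisfied · (2,6)P 3/4 satisfied
Row 3: (3,0)Q 5/5 satisfied · (3,1)Q 8/8 satisfied · (3,2)Q 6/7 satisfied · (3,4)Q 4/5 satisfied · (3,5)Q 3/6 satisfied · (3,6)P 2/4 satisfied
Row 4: (4,0)Q 3/3 satisfied · (4,1)Q 5/5 satisfied · (4,2)Q 4/4 satisfied · (4,3)Q 3/3 satisfied · (4,5)Q 2/4 satisfied · (4,6)P 1/3 satisfied
Every one meets the threshold.

0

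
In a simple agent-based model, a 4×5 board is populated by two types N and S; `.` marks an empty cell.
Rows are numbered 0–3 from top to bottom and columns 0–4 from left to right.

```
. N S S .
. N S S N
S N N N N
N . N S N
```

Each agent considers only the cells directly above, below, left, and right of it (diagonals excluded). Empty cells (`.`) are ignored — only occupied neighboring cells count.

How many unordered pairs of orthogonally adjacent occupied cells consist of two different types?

Scan each occupied cell's neighbors to the right and below so each pair is counted once.
From row 0: 1 unlike of 5 pairs (running 1/5).
From row 1: 4 unlike of 7 pairs (running 5/12).
From row 2: 3 unlike of 8 pairs (running 8/20).
From row 3: 2 unlike of 2 pairs (running 10/22).
Total adjacent occupied pairs: 22; unlike-type pairs: 10.

10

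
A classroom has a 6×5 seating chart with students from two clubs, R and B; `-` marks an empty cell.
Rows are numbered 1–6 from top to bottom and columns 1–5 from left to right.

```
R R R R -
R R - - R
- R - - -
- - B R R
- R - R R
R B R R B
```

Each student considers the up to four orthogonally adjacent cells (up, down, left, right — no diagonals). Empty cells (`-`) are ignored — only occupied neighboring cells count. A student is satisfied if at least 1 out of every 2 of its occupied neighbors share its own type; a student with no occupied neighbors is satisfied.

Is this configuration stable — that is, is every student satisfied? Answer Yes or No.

No

Row 1: (1,1)R 2/2 satisfied · (1,2)R 3/3 satisfied · (1,3)R 2/2 satisfied · (1,4)R 1/1 satisfied
Row 2: (2,1)R 2/2 satisfied · (2,2)R 3/3 satisfied · (2,5)R 0/0 satisfied
Row 3: (3,2)R 1/1 satisfied
Row 4: (4,3)B 0/1 not · (4,4)R 2/3 satisfied · (4,5)R 2/2 satisfied
Row 5: (5,2)R 0/1 not · (5,4)R 3/3 satisfied · (5,5)R 2/3 satisfied
Row 6: (6,1)R 0/1 not · (6,2)B 0/3 not · (6,3)R 1/2 satisfied · (6,4)R 2/3 satisfied · (6,5)B 0/2 not
For instance (4,3) has only 0/1 same-type neighbors, below 1/2.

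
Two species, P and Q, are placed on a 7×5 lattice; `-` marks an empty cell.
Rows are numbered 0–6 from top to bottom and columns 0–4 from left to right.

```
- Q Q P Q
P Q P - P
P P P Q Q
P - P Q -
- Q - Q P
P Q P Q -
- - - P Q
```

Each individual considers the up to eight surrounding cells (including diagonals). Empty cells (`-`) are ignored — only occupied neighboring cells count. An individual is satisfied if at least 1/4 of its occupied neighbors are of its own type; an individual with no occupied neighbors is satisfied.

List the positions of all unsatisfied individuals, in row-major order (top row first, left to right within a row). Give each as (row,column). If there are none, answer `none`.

(0,4), (4,1), (4,4), (5,0), (5,2)

(0,1)Q 2/4 ok
(0,2)Q 2/4 ok
(0,3)P 2/4 ok
(0,4)Q 0/2 unhappy
(1,0)P 2/4 ok
(1,1)Q 2/7 ok
(1,2)P 3/7 ok
(1,4)P 1/4 ok
(2,0)P 3/4 ok
(2,1)P 6/7 ok
(2,2)P 3/6 ok
(2,3)Q 2/6 ok
(2,4)Q 2/3 ok
(3,0)P 2/3 ok
(3,2)P 2/6 ok
(3,3)Q 3/6 ok
(4,1)Q 1/5 unhappy
(4,3)Q 2/5 ok
(4,4)P 0/3 unhappy
(5,0)P 0/2 unhappy
(5,1)Q 1/3 ok
(5,2)P 1/5 unhappy
(5,3)Q 2/5 ok
(6,3)P 1/3 ok
(6,4)Q 1/2 ok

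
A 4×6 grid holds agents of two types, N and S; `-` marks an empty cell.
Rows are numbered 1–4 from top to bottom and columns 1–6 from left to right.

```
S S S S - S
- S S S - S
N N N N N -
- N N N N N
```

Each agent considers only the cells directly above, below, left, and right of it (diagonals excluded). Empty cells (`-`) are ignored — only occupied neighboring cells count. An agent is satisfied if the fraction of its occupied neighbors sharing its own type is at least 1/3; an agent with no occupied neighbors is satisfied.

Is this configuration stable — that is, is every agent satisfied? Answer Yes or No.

Yes

(1,1)S 1/1 ok
(1,2)S 3/3 ok
(1,3)S 3/3 ok
(1,4)S 2/2 ok
(1,6)S 1/1 ok
(2,2)S 2/3 ok
(2,3)S 3/4 ok
(2,4)S 2/3 ok
(2,6)S 1/1 ok
(3,1)N 1/1 ok
(3,2)N 3/4 ok
(3,3)N 3/4 ok
(3,4)N 3/4 ok
(3,5)N 2/2 ok
(4,2)N 2/2 ok
(4,3)N 3/3 ok
(4,4)N 3/3 ok
(4,5)N 3/3 ok
(4,6)N 1/1 ok
All meet the threshold, so the configuration is stable.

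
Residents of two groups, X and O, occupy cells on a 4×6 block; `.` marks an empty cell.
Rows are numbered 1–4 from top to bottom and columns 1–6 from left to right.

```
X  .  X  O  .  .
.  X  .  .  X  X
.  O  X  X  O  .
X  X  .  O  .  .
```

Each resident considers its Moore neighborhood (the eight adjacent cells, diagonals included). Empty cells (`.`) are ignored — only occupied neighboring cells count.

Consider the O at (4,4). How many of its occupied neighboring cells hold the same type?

Occupied neighbors of (4,4): (3,3)=X, (3,4)=X, (3,5)=O.
Same type (O): 1 of 3.

1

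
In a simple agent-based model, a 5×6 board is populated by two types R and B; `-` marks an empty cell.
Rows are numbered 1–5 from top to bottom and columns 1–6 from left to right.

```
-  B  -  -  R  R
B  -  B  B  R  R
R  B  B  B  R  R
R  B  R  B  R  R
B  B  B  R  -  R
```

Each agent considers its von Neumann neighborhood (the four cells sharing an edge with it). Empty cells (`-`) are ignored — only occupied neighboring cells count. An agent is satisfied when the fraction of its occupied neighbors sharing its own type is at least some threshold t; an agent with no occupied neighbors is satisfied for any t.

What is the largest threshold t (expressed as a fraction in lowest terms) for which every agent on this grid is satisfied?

0/1

(1,2)B — no occupied neighbors
(1,5)R 2/2
(1,6)R 2/2
(2,1)B 0/1
(2,3)B 2/2
(2,4)B 2/3
(2,5)R 3/4
(2,6)R 3/3
(3,1)R 1/3
(3,2)B 2/3
(3,3)B 3/4
(3,4)B 3/4
(3,5)R 3/4
(3,6)R 3/3
(4,1)R 1/3
(4,2)B 2/4
(4,3)R 0/4
(4,4)B 1/4
(4,5)R 2/3
(4,6)R 3/3
(5,1)B 1/2
(5,2)B 3/3
(5,3)B 1/3
(5,4)R 0/2
(5,6)R 1/1
The smallest same-type fraction is 0/1 at (2,1), which reduces to 0/1. Any threshold above that leaves this agent unsatisfied.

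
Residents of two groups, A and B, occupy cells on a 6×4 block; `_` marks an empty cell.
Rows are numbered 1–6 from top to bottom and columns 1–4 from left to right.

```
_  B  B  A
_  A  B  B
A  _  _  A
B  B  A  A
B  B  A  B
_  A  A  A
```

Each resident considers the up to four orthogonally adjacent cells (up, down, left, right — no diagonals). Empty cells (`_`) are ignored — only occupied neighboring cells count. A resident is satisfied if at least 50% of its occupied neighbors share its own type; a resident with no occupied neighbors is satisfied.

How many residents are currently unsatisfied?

5

Row 1: (1,2)B 1/2 satisfied · (1,3)B 2/3 satisfied · (1,4)A 0/2 not
Row 2: (2,2)A 0/2 not · (2,3)B 2/3 satisfied · (2,4)B 1/3 not
Row 3: (3,1)A 0/1 not · (3,4)A 1/2 satisfied
Row 4: (4,1)B 2/3 satisfied · (4,2)B 2/3 satisfied · (4,3)A 2/3 satisfied · (4,4)A 2/3 satisfied
Row 5: (5,1)B 2/2 satisfied · (5,2)B 2/4 satisfied · (5,3)A 2/4 satisfied · (5,4)B 0/3 not
Row 6: (6,2)A 1/2 satisfied · (6,3)A 3/3 satisfied · (6,4)A 1/2 satisfied
Unsatisfied: (1,4), (2,2), (2,4), (3,1), (5,4) — 5 in total.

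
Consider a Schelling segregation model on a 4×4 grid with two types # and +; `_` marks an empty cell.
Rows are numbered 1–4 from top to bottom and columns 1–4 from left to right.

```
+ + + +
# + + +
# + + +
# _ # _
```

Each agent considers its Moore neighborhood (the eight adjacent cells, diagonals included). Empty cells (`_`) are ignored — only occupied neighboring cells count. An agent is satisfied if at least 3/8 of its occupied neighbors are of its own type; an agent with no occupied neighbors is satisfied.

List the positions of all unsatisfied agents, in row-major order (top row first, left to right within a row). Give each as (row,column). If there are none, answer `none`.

Row 1: (1,1)+ 2/3 satisfied · (1,2)+ 4/5 satisfied · (1,3)+ 5/5 satisfied · (1,4)+ 3/3 satisfied
Row 2: (2,1)# 1/5 not · (2,2)+ 6/8 satisfied · (2,3)+ 8/8 satisfied · (2,4)+ 5/5 satisfied
Row 3: (3,1)# 2/4 satisfied · (3,2)+ 3/7 satisfied · (3,3)+ 5/6 satisfied · (3,4)+ 3/4 satisfied
Row 4: (4,1)# 1/2 satisfied · (4,3)# 0/3 not

(2,1), (4,3)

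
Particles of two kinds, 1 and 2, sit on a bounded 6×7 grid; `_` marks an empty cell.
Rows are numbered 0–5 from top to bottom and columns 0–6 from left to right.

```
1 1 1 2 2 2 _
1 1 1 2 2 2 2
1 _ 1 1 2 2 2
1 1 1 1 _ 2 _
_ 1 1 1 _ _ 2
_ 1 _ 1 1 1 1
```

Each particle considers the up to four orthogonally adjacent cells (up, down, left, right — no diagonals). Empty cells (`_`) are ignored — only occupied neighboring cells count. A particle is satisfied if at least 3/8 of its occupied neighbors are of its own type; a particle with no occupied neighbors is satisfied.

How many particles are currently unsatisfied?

1

(0,0)1 2/2 ok
(0,1)1 3/3 ok
(0,2)1 2/3 ok
(0,3)2 2/3 ok
(0,4)2 3/3 ok
(0,5)2 2/2 ok
(1,0)1 3/3 ok
(1,1)1 3/3 ok
(1,2)1 3/4 ok
(1,3)2 2/4 ok
(1,4)2 4/4 ok
(1,5)2 4/4 ok
(1,6)2 2/2 ok
(2,0)1 2/2 ok
(2,2)1 3/3 ok
(2,3)1 2/4 ok
(2,4)2 2/3 ok
(2,5)2 4/4 ok
(2,6)2 2/2 ok
(3,0)1 2/2 ok
(3,1)1 3/3 ok
(3,2)1 4/4 ok
(3,3)1 3/3 ok
(3,5)2 1/1 ok
(4,1)1 3/3 ok
(4,2)1 3/3 ok
(4,3)1 3/3 ok
(4,6)2 0/1 unhappy
(5,1)1 1/1 ok
(5,3)1 2/2 ok
(5,4)1 2/2 ok
(5,5)1 2/2 ok
(5,6)1 1/2 ok
Unsatisfied: (4,6) — 1 in total.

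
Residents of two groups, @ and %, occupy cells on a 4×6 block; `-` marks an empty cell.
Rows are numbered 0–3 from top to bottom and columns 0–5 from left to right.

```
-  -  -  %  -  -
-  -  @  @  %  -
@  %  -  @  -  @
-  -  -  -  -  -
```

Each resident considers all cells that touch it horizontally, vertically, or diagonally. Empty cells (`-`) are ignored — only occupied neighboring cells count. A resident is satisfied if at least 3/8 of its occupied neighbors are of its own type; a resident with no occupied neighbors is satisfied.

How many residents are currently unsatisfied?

5

(0,3)% 1/3 not
(1,2)@ 2/4 satisfied
(1,3)@ 2/4 satisfied
(1,4)% 1/4 not
(2,0)@ 0/1 not
(2,1)% 0/2 not
(2,3)@ 2/3 satisfied
(2,5)@ 0/1 not
Unsatisfied: (0,3), (1,4), (2,0), (2,1), (2,5) — 5 in total.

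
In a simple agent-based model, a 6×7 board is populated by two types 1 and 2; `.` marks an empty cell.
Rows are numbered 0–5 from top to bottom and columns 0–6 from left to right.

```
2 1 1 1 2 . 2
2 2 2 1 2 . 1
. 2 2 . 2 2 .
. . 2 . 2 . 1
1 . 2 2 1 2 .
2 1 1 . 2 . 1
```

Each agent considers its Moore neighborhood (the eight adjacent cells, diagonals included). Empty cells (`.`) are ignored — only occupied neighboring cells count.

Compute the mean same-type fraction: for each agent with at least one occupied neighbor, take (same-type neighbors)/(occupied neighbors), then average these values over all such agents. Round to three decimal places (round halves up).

0.465

Row 0: (0,0)2 2/3 · (0,1)1 1/5 · (0,2)1 3/5 · (0,3)1 2/5 · (0,4)2 1/3 · (0,6)2 0/1
Row 1: (1,0)2 3/4 · (1,1)2 5/7 · (1,2)2 3/7 · (1,3)1 2/7 · (1,4)2 3/5 · (1,6)1 0/2
Row 2: (2,1)2 5/5 · (2,2)2 4/5 · (2,4)2 3/4 · (2,5)2 3/5
Row 3: (3,2)2 4/4 · (3,4)2 4/5 · (3,6)1 0/2
Row 4: (4,0)1 1/2 · (4,2)2 2/4 · (4,3)2 4/6 · (4,4)1 0/4 · (4,5)2 2/5
Row 5: (5,0)2 0/2 · (5,1)1 2/4 · (5,2)1 1/3 · (5,4)2 2/3 · (5,6)1 0/1
Sum over 29 agents: 2/3 + 1/5 + 3/5 + 2/5 + 1/3 + 0/1 + 3/4 + 5/7 + 3/7 + 2/7 + 3/5 + 0/2 + 5/5 + 4/5 + 3/4 + 3/5 + 4/4 + 4/5 + 0/2 + 1/2 + 2/4 + 4/6 + 0/4 + 2/5 + 0/2 + 2/4 + 1/3 + 2/3 + 0/1 = 1417/105; mean = 1417/105 ÷ 29 = 1417/3045 = 0.465353… → 0.465.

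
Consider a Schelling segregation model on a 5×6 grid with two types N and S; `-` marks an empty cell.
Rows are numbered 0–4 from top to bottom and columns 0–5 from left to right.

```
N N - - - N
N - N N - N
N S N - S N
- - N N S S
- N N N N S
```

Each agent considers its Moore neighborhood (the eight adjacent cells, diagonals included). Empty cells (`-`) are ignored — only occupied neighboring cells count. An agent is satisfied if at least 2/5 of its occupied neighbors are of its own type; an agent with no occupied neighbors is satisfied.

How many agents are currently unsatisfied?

3

(0,0)N 2/2 satisfied
(0,1)N 3/3 satisfied
(0,5)N 1/1 satisfied
(1,0)N 3/4 satisfied
(1,2)N 3/4 satisfied
(1,3)N 2/3 satisfied
(1,5)N 2/3 satisfied
(2,0)N 1/2 satisfied
(2,1)S 0/5 not
(2,2)N 4/5 satisfied
(2,4)S 2/6 not
(2,5)N 1/4 not
(3,2)N 5/6 satisfied
(3,3)N 5/7 satisfied
(3,4)S 3/7 satisfied
(3,5)S 3/5 satisfied
(4,1)N 2/2 satisfied
(4,2)N 4/4 satisfied
(4,3)N 4/5 satisfied
(4,4)N 2/5 satisfied
(4,5)S 2/3 satisfied
Unsatisfied: (2,1), (2,4), (2,5) — 3 in total.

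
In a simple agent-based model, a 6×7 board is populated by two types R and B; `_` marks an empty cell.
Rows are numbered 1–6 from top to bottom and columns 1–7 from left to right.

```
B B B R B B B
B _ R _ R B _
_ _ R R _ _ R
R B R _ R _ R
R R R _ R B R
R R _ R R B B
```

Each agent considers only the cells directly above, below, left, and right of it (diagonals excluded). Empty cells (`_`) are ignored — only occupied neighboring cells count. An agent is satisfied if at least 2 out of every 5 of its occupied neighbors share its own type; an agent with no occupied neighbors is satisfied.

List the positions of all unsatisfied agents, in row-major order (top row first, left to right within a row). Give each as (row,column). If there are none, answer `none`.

(1,3), (1,4), (1,5), (2,5), (4,2), (5,6), (5,7)

(1,1)B 2/2 ✓
(1,2)B 2/2 ✓
(1,3)B 1/3 ✗
(1,4)R 0/2 ✗
(1,5)B 1/3 ✗
(1,6)B 3/3 ✓
(1,7)B 1/1 ✓
(2,1)B 1/1 ✓
(2,3)R 1/2 ✓
(2,5)R 0/2 ✗
(2,6)B 1/2 ✓
(3,3)R 3/3 ✓
(3,4)R 1/1 ✓
(3,7)R 1/1 ✓
(4,1)R 1/2 ✓
(4,2)B 0/3 ✗
(4,3)R 2/3 ✓
(4,5)R 1/1 ✓
(4,7)R 2/2 ✓
(5,1)R 3/3 ✓
(5,2)R 3/4 ✓
(5,3)R 2/2 ✓
(5,5)R 2/3 ✓
(5,6)B 1/3 ✗
(5,7)R 1/3 ✗
(6,1)R 2/2 ✓
(6,2)R 2/2 ✓
(6,4)R 1/1 ✓
(6,5)R 2/3 ✓
(6,6)B 2/3 ✓
(6,7)B 1/2 ✓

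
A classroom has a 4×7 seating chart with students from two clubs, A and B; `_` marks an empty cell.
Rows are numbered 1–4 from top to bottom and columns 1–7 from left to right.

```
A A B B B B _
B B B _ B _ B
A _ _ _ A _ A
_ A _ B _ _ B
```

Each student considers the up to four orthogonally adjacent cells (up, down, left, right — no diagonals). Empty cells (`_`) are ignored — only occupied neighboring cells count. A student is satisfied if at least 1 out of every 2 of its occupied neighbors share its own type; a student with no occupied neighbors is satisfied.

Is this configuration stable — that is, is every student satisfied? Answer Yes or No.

(1,1)A 1/2 ok
(1,2)A 1/3 unhappy
(1,3)B 2/3 ok
(1,4)B 2/2 ok
(1,5)B 3/3 ok
(1,6)B 1/1 ok
(2,1)B 1/3 unhappy
(2,2)B 2/3 ok
(2,3)B 2/2 ok
(2,5)B 1/2 ok
(2,7)B 0/1 unhappy
(3,1)A 0/1 unhappy
(3,5)A 0/1 unhappy
(3,7)A 0/2 unhappy
(4,2)A 0/0 ok
(4,4)B 0/0 ok
(4,7)B 0/1 unhappy
For instance (1,2) has only 1/3 same-type neighbors, below 1/2.

No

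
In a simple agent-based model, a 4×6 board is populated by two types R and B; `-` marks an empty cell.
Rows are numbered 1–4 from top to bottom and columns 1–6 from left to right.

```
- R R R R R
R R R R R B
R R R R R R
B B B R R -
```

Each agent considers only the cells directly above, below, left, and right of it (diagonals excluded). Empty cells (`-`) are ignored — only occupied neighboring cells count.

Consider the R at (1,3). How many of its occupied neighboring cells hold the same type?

Occupied neighbors of (1,3): (2,3)=R, (1,2)=R, (1,4)=R.
Same type (R): 3 of 3.

3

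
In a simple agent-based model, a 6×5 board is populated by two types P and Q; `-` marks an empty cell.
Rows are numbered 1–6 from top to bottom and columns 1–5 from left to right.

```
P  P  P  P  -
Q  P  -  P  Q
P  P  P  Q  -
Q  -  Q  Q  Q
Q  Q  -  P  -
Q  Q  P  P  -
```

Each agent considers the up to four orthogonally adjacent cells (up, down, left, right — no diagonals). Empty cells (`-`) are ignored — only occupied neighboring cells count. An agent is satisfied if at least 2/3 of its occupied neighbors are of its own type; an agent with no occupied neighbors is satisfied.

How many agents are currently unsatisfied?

(1,1)P 1/2 unhappy
(1,2)P 3/3 ok
(1,3)P 2/2 ok
(1,4)P 2/2 ok
(2,1)Q 0/3 unhappy
(2,2)P 2/3 ok
(2,4)P 1/3 unhappy
(2,5)Q 0/1 unhappy
(3,1)P 1/3 unhappy
(3,2)P 3/3 ok
(3,3)P 1/3 unhappy
(3,4)Q 1/3 unhappy
(4,1)Q 1/2 unhappy
(4,3)Q 1/2 unhappy
(4,4)Q 3/4 ok
(4,5)Q 1/1 ok
(5,1)Q 3/3 ok
(5,2)Q 2/2 ok
(5,4)P 1/2 unhappy
(6,1)Q 2/2 ok
(6,2)Q 2/3 ok
(6,3)P 1/2 unhappy
(6,4)P 2/2 ok
Unsatisfied: (1,1), (2,1), (2,4), (2,5), (3,1), (3,3), (3,4), (4,1), (4,3), (5,4), (6,3) — 11 in total.

11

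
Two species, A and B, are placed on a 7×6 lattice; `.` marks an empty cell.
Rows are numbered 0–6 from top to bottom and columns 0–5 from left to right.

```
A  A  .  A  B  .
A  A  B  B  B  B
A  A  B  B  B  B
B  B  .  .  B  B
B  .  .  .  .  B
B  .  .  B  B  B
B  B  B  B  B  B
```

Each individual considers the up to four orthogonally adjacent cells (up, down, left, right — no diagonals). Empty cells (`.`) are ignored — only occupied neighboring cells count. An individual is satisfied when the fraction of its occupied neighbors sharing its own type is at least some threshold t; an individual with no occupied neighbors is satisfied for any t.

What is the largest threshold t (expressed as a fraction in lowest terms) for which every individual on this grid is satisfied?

Row 0: (0,0)A 2/2 · (0,1)A 2/2 · (0,3)A 0/2 · (0,4)B 1/2
Row 1: (1,0)A 3/3 · (1,1)A 3/4 · (1,2)B 2/3 · (1,3)B 3/4 · (1,4)B 4/4 · (1,5)B 2/2
Row 2: (2,0)A 2/3 · (2,1)A 2/4 · (2,2)B 2/3 · (2,3)B 3/3 · (2,4)B 4/4 · (2,5)B 3/3
Row 3: (3,0)B 2/3 · (3,1)B 1/2 · (3,4)B 2/2 · (3,5)B 3/3
Row 4: (4,0)B 2/2 · (4,5)B 2/2
Row 5: (5,0)B 2/2 · (5,3)B 2/2 · (5,4)B 3/3 · (5,5)B 3/3
Row 6: (6,0)B 2/2 · (6,1)B 2/2 · (6,2)B 2/2 · (6,3)B 3/3 · (6,4)B 3/3 · (6,5)B 2/2
The smallest same-type fraction is 0/2 at (0,3), which reduces to 0/1. Any threshold above that leaves this individual unsatisfied.

0/1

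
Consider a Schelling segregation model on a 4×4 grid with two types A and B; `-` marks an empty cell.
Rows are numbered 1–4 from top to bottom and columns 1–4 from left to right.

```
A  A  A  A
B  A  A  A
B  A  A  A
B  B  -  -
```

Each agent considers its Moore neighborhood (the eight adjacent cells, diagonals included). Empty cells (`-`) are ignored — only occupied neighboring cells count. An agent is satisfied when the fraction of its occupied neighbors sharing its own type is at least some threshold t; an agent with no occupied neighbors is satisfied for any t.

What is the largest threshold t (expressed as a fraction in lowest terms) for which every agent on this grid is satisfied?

Row 1: (1,1)A 2/3 · (1,2)A 4/5 · (1,3)A 5/5 · (1,4)A 3/3
Row 2: (2,1)B 1/5 · (2,2)A 6/8 · (2,3)A 8/8 · (2,4)A 5/5
Row 3: (3,1)B 3/5 · (3,2)A 3/7 · (3,3)A 5/6 · (3,4)A 3/3
Row 4: (4,1)B 2/3 · (4,2)B 2/4
The smallest same-type fraction is 1/5 at (2,1), which reduces to 1/5. Any threshold above that leaves this agent unsatisfied.

1/5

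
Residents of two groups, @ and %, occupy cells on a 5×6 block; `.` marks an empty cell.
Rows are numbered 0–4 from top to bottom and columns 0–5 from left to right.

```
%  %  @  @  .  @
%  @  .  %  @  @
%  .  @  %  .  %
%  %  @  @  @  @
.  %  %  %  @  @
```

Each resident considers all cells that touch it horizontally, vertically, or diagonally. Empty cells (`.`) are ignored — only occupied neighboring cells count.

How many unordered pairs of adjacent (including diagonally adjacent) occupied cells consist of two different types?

27

Scan each occupied cell's neighbors to the right and below (and the two forward diagonals) so each pair is counted once.
From row 0: 5 unlike of 13 pairs (running 5/13).
From row 1: 7 unlike of 11 pairs (running 12/24).
From row 2: 7 unlike of 11 pairs (running 19/35).
From row 3: 7 unlike of 19 pairs (running 26/54).
From row 4: 1 unlike of 4 pairs (running 27/58).
Total adjacent occupied pairs: 58; unlike-type pairs: 27.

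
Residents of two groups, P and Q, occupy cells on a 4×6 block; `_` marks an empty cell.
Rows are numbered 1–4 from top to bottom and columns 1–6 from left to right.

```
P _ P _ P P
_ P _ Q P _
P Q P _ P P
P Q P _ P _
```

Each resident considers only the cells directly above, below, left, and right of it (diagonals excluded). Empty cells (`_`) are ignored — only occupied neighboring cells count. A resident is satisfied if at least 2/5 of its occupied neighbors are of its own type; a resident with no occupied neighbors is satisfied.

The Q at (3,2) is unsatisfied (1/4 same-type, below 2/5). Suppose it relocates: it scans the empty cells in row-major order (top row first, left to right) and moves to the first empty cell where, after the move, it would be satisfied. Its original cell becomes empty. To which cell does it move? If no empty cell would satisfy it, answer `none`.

none

Vacating (3,2). Empty cells in order:
  (1,2): 0/3 same-type → still unsatisfied.
  (1,4): 1/3 same-type → still unsatisfied.
  (2,1): 0/3 same-type → still unsatisfied.
  (2,3): 1/4 same-type → still unsatisfied.
  (2,6): 0/3 same-type → still unsatisfied.
  (3,4): 1/3 same-type → still unsatisfied.
  (4,4): 0/2 same-type → still unsatisfied.
  (4,6): 0/2 same-type → still unsatisfied.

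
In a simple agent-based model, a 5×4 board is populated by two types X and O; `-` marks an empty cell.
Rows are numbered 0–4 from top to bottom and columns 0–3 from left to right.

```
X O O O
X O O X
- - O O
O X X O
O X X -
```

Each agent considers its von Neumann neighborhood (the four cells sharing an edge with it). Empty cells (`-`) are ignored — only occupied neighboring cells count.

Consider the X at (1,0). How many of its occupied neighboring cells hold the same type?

Occupied neighbors of (1,0): (0,0)=X, (1,1)=O.
Same type (X): 1 of 2.

1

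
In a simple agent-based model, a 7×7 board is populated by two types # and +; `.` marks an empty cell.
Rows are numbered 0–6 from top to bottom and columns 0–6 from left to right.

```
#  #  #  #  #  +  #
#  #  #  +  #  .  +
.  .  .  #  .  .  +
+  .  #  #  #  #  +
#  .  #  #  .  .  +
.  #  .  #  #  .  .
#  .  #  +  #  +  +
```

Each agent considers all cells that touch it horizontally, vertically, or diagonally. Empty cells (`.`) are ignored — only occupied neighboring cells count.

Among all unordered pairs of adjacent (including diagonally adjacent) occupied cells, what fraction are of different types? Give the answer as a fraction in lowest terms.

10/33

Scan each occupied cell's neighbors to the right and below (and the two forward diagonals) so each pair is counted once.
From row 0: 7 unlike of 22 pairs (running 7/22).
From row 1: 3 unlike of 8 pairs (running 10/30).
From row 2: 1 unlike of 5 pairs (running 11/35).
From row 3: 3 unlike of 12 pairs (running 14/47).
From row 4: 0 unlike of 6 pairs (running 14/53).
From row 5: 3 unlike of 9 pairs (running 17/62).
From row 6: 3 unlike of 4 pairs (running 20/66).
Total adjacent occupied pairs: 66; unlike-type pairs: 20.
20/66 reduces to 10/33.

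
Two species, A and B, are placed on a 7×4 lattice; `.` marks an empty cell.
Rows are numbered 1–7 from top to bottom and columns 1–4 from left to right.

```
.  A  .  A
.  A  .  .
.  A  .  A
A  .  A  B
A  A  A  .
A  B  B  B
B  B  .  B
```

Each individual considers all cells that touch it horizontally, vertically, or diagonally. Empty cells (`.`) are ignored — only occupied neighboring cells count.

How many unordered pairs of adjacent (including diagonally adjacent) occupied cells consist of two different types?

Scan each occupied cell's neighbors to the right and below (and the two forward diagonals) so each pair is counted once.
From row 1: 0 unlike of 1 pairs (running 0/1).
From row 2: 0 unlike of 1 pairs (running 0/2).
From row 3: 1 unlike of 4 pairs (running 1/6).
From row 4: 2 unlike of 6 pairs (running 3/12).
From row 5: 6 unlike of 10 pairs (running 9/22).
From row 6: 3 unlike of 10 pairs (running 12/32).
From row 7: 0 unlike of 1 pairs (running 12/33).
Total adjacent occupied pairs: 33; unlike-type pairs: 12.

12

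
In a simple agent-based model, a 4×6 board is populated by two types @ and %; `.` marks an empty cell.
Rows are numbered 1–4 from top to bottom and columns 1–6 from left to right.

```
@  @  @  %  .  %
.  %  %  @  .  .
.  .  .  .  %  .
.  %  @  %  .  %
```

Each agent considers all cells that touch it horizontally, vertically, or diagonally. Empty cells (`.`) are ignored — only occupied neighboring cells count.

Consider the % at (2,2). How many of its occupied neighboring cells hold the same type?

Occupied neighbors of (2,2): (1,1)=@, (1,2)=@, (1,3)=@, (2,3)=%.
Same type (%): 1 of 4.

1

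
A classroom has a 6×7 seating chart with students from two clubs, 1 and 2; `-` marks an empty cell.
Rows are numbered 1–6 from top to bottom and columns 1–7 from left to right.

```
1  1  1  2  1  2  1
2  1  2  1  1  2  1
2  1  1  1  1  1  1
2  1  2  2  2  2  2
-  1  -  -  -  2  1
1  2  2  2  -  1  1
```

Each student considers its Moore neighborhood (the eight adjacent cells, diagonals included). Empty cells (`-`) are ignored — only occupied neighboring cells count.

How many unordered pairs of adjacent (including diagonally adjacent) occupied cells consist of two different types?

56

Scan each occupied cell's neighbors to the right and below (and the two forward diagonals) so each pair is counted once.
Row 1: 1(1,1)–1(1,2)= 1(1,1)–2(2,1)≠ 1(1,1)–1(2,2)= 1(1,2)–1(1,3)= 1(1,2)–1(2,2)= 1(1,2)–2(2,3)≠ 1(1,2)–2(2,1)≠ 1(1,3)–2(1,4)≠ 1(1,3)–2(2,3)≠ 1(1,3)–1(2,4)= 1(1,3)–1(2,2)= 2(1,4)–1(1,5)≠ 2(1,4)–1(2,4)≠ 2(1,4)–1(2,5)≠ 2(1,4)–2(2,3)= 1(1,5)–2(1,6)≠ 1(1,5)–1(2,5)= 1(1,5)–2(2,6)≠ 1(1,5)–1(2,4)= 2(1,6)–1(1,7)≠ 2(1,6)–2(2,6)= 2(1,6)–1(2,7)≠ 2(1,6)–1(2,5)≠ 1(1,7)–1(2,7)= 1(1,7)–2(2,6)≠  → 14/25 unlike.
Row 2: 2(2,1)–1(2,2)≠ 2(2,1)–2(3,1)= 2(2,1)–1(3,2)≠ 1(2,2)–2(2,3)≠ 1(2,2)–1(3,2)= 1(2,2)–1(3,3)= 1(2,2)–2(3,1)≠ 2(2,3)–1(2,4)≠ 2(2,3)–1(3,3)≠ 2(2,3)–1(3,4)≠ 2(2,3)–1(3,2)≠ 1(2,4)–1(2,5)= 1(2,4)–1(3,4)= 1(2,4)–1(3,5)= 1(2,4)–1(3,3)= 1(2,5)–2(2,6)≠ 1(2,5)–1(3,5)= 1(2,5)–1(3,6)= 1(2,5)–1(3,4)= 2(2,6)–1(2,7)≠ 2(2,6)–1(3,6)≠ 2(2,6)–1(3,7)≠ 2(2,6)–1(3,5)≠ 1(2,7)–1(3,7)= 1(2,7)–1(3,6)=  → 13/25 unlike.
Row 3: 2(3,1)–1(3,2)≠ 2(3,1)–2(4,1)= 2(3,1)–1(4,2)≠ 1(3,2)–1(3,3)= 1(3,2)–1(4,2)= 1(3,2)–2(4,3)≠ 1(3,2)–2(4,1)≠ 1(3,3)–1(3,4)= 1(3,3)–2(4,3)≠ 1(3,3)–2(4,4)≠ 1(3,3)–1(4,2)= 1(3,4)–1(3,5)= 1(3,4)–2(4,4)≠ 1(3,4)–2(4,5)≠ 1(3,4)–2(4,3)≠ 1(3,5)–1(3,6)= 1(3,5)–2(4,5)≠ 1(3,5)–2(4,6)≠ 1(3,5)–2(4,4)≠ 1(3,6)–1(3,7)= 1(3,6)–2(4,6)≠ 1(3,6)–2(4,7)≠ 1(3,6)–2(4,5)≠ 1(3,7)–2(4,7)≠ 1(3,7)–2(4,6)≠  → 17/25 unlike.
Row 4: 2(4,1)–1(4,2)≠ 2(4,1)–1(5,2)≠ 1(4,2)–2(4,3)≠ 1(4,2)–1(5,2)= 2(4,3)–2(4,4)= 2(4,3)–1(5,2)≠ 2(4,4)–2(4,5)= 2(4,5)–2(4,6)= 2(4,5)–2(5,6)= 2(4,6)–2(4,7)= 2(4,6)–2(5,6)= 2(4,6)–1(5,7)≠ 2(4,7)–1(5,7)≠ 2(4,7)–2(5,6)=  → 6/14 unlike.
Row 5: 1(5,2)–2(6,2)≠ 1(5,2)–2(6,3)≠ 1(5,2)–1(6,1)= 2(5,6)–1(5,7)≠ 2(5,6)–1(6,6)≠ 2(5,6)–1(6,7)≠ 1(5,7)–1(6,7)= 1(5,7)–1(6,6)=  → 5/8 unlike.
Row 6: 1(6,1)–2(6,2)≠ 2(6,2)–2(6,3)= 2(6,3)–2(6,4)= 1(6,6)–1(6,7)=  → 1/4 unlike.
Total adjacent occupied pairs: 101; unlike-type pairs: 56.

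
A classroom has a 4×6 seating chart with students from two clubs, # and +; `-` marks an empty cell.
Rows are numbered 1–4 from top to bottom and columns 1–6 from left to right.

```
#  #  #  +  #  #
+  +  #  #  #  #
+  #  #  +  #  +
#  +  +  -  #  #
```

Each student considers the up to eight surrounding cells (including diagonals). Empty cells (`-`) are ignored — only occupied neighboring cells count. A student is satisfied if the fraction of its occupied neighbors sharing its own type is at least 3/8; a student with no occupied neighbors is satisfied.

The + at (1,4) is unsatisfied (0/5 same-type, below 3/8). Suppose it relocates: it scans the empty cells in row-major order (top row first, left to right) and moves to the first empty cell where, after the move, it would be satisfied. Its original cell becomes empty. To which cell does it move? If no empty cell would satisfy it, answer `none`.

(4,4)

Vacating (1,4). Empty cells in order:
  (4,4): 2/5 same-type → satisfied — stop here.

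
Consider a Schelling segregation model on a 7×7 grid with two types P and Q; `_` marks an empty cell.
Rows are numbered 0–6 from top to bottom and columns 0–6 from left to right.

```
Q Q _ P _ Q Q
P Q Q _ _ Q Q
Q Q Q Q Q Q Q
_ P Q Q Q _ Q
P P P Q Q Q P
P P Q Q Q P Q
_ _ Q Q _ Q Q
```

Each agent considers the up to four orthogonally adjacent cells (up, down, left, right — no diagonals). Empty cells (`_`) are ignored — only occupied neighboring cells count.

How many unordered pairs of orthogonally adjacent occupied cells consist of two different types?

Scan each occupied cell's neighbors to the right and below so each pair is counted once.
Row 0: Q(0,0)–Q(0,1)= Q(0,0)–P(1,0)≠ Q(0,1)–Q(1,1)= Q(0,5)–Q(0,6)= Q(0,5)–Q(1,5)= Q(0,6)–Q(1,6)=  → 1/6 unlike.
Row 1: P(1,0)–Q(1,1)≠ P(1,0)–Q(2,0)≠ Q(1,1)–Q(1,2)= Q(1,1)–Q(2,1)= Q(1,2)–Q(2,2)= Q(1,5)–Q(1,6)= Q(1,5)–Q(2,5)= Q(1,6)–Q(2,6)=  → 2/8 unlike.
Row 2: Q(2,0)–Q(2,1)= Q(2,1)–Q(2,2)= Q(2,1)–P(3,1)≠ Q(2,2)–Q(2,3)= Q(2,2)–Q(3,2)= Q(2,3)–Q(2,4)= Q(2,3)–Q(3,3)= Q(2,4)–Q(2,5)= Q(2,4)–Q(3,4)= Q(2,5)–Q(2,6)= Q(2,6)–Q(3,6)=  → 1/11 unlike.
Row 3: P(3,1)–Q(3,2)≠ P(3,1)–P(4,1)= Q(3,2)–Q(3,3)= Q(3,2)–P(4,2)≠ Q(3,3)–Q(3,4)= Q(3,3)–Q(4,3)= Q(3,4)–Q(4,4)= Q(3,6)–P(4,6)≠  → 3/8 unlike.
Row 4: P(4,0)–P(4,1)= P(4,0)–P(5,0)= P(4,1)–P(4,2)= P(4,1)–P(5,1)= P(4,2)–Q(4,3)≠ P(4,2)–Q(5,2)≠ Q(4,3)–Q(4,4)= Q(4,3)–Q(5,3)= Q(4,4)–Q(4,5)= Q(4,4)–Q(5,4)= Q(4,5)–P(4,6)≠ Q(4,5)–P(5,5)≠ P(4,6)–Q(5,6)≠  → 5/13 unlike.
Row 5: P(5,0)–P(5,1)= P(5,1)–Q(5,2)≠ Q(5,2)–Q(5,3)= Q(5,2)–Q(6,2)= Q(5,3)–Q(5,4)= Q(5,3)–Q(6,3)= Q(5,4)–P(5,5)≠ P(5,5)–Q(5,6)≠ P(5,5)–Q(6,5)≠ Q(5,6)–Q(6,6)=  → 4/10 unlike.
Row 6: Q(6,2)–Q(6,3)= Q(6,5)–Q(6,6)=  → 0/2 unlike.
Total adjacent occupied pairs: 58; unlike-type pairs: 16.

16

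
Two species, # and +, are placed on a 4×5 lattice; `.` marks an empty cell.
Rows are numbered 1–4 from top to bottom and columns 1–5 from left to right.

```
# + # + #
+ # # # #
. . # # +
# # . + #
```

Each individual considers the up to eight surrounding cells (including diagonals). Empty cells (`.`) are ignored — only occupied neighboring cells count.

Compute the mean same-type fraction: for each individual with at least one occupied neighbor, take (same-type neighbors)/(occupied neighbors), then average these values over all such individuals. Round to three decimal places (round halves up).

Row 1: (1,1)# 1/3 · (1,2)+ 1/5 · (1,3)# 3/5 · (1,4)+ 0/5 · (1,5)# 2/3
Row 2: (2,1)+ 1/3 · (2,2)# 4/6 · (2,3)# 5/7 · (2,4)# 6/8 · (2,5)# 3/5
Row 3: (3,3)# 5/6 · (3,4)# 5/7 · (3,5)+ 1/5
Row 4: (4,1)# 1/1 · (4,2)# 2/2 · (4,4)+ 1/4 · (4,5)# 1/3
Sum over 17 individuals: 1/3 + 1/5 + 3/5 + 0/5 + 2/3 + 1/3 + 4/6 + 5/7 + 6/8 + 3/5 + 5/6 + 5/7 + 1/5 + 1/1 + 2/2 + 1/4 + 1/3 = 1931/210; mean = 1931/210 ÷ 17 = 1931/3570 = 0.540896… → 0.541.

0.541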